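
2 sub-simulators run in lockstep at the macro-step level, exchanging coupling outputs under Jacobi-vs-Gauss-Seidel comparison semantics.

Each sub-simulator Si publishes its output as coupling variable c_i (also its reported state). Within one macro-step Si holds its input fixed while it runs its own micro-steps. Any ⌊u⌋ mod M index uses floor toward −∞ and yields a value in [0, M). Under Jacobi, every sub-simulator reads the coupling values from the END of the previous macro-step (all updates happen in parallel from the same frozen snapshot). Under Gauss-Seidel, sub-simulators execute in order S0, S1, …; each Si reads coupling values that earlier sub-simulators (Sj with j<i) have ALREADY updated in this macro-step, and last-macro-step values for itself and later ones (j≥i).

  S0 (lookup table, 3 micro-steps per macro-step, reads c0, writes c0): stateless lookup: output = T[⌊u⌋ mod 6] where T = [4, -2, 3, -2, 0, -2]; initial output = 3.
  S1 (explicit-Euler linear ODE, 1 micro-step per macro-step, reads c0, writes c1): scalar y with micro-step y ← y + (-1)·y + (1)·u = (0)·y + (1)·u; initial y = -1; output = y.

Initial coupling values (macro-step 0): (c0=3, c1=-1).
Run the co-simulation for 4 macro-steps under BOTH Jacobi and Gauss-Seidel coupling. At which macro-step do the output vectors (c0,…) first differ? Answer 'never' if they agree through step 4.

first divergence at macro-step: 1

[Jacobi] macro 1: S0 reads c0=3 → after 3×micro: -2; S1 reads c0=3 → after 1×micro: 3 ⇒ (c0=-2, c1=3)
[Jacobi] macro 2: S0 reads c0=-2 → after 3×micro: 0; S1 reads c0=-2 → after 1×micro: -2 ⇒ (c0=0, c1=-2)
[Jacobi] macro 3: S0 reads c0=0 → after 3×micro: 4; S1 reads c0=0 → after 1×micro: 0 ⇒ (c0=4, c1=0)
[Jacobi] macro 4: S0 reads c0=4 → after 3×micro: 0; S1 reads c0=4 → after 1×micro: 4 ⇒ (c0=0, c1=4)
[Gauss-Seidel] macro 1: S0 reads c0=3 → after 3×micro: -2; S1 reads c0=-2 → after 1×micro: -2 ⇒ (c0=-2, c1=-2)
[Gauss-Seidel] macro 2: S0 reads c0=-2 → after 3×micro: 0; S1 reads c0=0 → after 1×micro: 0 ⇒ (c0=0, c1=0)
[Gauss-Seidel] macro 3: S0 reads c0=0 → after 3×micro: 4; S1 reads c0=4 → after 1×micro: 4 ⇒ (c0=4, c1=4)
[Gauss-Seidel] macro 4: S0 reads c0=4 → after 3×micro: 0; S1 reads c0=0 → after 1×micro: 0 ⇒ (c0=0, c1=0)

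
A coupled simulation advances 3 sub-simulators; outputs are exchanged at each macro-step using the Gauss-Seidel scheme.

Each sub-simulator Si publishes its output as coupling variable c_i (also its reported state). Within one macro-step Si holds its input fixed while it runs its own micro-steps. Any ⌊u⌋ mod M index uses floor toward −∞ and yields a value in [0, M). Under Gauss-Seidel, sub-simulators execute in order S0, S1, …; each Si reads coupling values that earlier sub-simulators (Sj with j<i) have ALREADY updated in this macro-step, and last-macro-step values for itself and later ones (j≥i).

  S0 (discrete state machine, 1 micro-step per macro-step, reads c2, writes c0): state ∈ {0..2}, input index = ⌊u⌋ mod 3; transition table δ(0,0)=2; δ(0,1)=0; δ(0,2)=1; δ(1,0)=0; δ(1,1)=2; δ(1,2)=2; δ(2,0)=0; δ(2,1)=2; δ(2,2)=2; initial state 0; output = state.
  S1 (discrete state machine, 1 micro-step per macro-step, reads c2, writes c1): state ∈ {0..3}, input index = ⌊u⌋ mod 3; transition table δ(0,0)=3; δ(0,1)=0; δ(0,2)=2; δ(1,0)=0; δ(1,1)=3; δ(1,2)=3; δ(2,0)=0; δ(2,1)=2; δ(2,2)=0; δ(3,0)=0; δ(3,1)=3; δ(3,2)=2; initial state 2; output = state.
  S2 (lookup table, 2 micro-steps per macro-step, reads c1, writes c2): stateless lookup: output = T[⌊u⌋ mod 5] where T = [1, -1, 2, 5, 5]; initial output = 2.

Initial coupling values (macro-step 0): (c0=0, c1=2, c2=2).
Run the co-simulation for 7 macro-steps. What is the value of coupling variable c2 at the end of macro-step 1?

c2 at macro-step 1 = 1

macro 1: S0 reads c2=2 → after 1×micro: 1; S1 reads c2=2 → after 1×micro: 0; S2 reads c1=0 → after 2×micro: 1 ⇒ (c0=1, c1=0, c2=1)
macro 2: S0 reads c2=1 → after 1×micro: 2; S1 reads c2=1 → after 1×micro: 0; S2 reads c1=0 → after 2×micro: 1 ⇒ (c0=2, c1=0, c2=1)
macro 3: S0 reads c2=1 → after 1×micro: 2; S1 reads c2=1 → after 1×micro: 0; S2 reads c1=0 → after 2×micro: 1 ⇒ (c0=2, c1=0, c2=1)
macro 4: S0 reads c2=1 → after 1×micro: 2; S1 reads c2=1 → after 1×micro: 0; S2 reads c1=0 → after 2×micro: 1 ⇒ (c0=2, c1=0, c2=1)
macro 5: S0 reads c2=1 → after 1×micro: 2; S1 reads c2=1 → after 1×micro: 0; S2 reads c1=0 → after 2×micro: 1 ⇒ (c0=2, c1=0, c2=1)
macro 6: S0 reads c2=1 → after 1×micro: 2; S1 reads c2=1 → after 1×micro: 0; S2 reads c1=0 → after 2×micro: 1 ⇒ (c0=2, c1=0, c2=1)
macro 7: S0 reads c2=1 → after 1×micro: 2; S1 reads c2=1 → after 1×micro: 0; S2 reads c1=0 → after 2×micro: 1 ⇒ (c0=2, c1=0, c2=1)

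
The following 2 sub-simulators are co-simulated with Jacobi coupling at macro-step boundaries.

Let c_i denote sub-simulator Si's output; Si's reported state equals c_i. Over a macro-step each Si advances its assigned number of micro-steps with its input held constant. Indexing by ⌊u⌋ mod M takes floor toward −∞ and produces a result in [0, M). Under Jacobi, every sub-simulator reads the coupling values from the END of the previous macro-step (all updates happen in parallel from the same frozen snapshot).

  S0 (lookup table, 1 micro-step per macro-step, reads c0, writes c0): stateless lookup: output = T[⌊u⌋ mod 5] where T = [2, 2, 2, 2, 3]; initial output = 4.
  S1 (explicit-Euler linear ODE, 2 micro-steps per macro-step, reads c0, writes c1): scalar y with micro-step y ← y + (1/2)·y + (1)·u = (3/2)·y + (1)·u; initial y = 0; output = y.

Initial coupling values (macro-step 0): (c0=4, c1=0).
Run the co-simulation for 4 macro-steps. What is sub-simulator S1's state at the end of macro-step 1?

S1 state at macro-step 1 = 10

macro 1: S0 reads c0=4 → after 1×micro: 3; S1 reads c0=4 → after 2×micro: 10 ⇒ (c0=3, c1=10)
macro 2: S0 reads c0=3 → after 1×micro: 2; S1 reads c0=3 → after 2×micro: 30 ⇒ (c0=2, c1=30)
macro 3: S0 reads c0=2 → after 1×micro: 2; S1 reads c0=2 → after 2×micro: 145/2 ⇒ (c0=2, c1=145/2)
macro 4: S0 reads c0=2 → after 1×micro: 2; S1 reads c0=2 → after 2×micro: 1345/8 ⇒ (c0=2, c1=1345/8)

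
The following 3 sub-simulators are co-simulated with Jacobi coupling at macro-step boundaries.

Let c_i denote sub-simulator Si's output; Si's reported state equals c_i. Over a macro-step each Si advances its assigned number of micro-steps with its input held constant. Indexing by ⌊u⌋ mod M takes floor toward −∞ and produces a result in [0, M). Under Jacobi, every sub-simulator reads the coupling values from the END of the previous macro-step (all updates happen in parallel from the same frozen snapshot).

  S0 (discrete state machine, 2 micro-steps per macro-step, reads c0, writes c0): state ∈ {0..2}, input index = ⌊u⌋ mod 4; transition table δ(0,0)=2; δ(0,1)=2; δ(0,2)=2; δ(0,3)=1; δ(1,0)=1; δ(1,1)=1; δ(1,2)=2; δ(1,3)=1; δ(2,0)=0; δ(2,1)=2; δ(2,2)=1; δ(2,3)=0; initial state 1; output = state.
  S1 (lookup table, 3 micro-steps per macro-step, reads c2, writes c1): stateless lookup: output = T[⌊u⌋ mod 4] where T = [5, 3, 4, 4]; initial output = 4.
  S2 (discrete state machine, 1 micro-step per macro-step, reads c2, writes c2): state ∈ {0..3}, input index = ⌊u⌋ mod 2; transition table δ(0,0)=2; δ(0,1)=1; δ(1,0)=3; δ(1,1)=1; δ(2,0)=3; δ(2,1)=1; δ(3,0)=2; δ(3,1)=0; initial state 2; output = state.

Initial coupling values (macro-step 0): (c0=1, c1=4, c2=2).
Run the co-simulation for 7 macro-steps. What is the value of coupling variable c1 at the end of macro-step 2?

macro 1: S0 reads c0=1 → after 2×micro: 1; S1 reads c2=2 → after 3×micro: 4; S2 reads c2=2 → after 1×micro: 3 ⇒ (c0=1, c1=4, c2=3)
macro 2: S0 reads c0=1 → after 2×micro: 1; S1 reads c2=3 → after 3×micro: 4; S2 reads c2=3 → after 1×micro: 0 ⇒ (c0=1, c1=4, c2=0)
macro 3: S0 reads c0=1 → after 2×micro: 1; S1 reads c2=0 → after 3×micro: 5; S2 reads c2=0 → after 1×micro: 2 ⇒ (c0=1, c1=5, c2=2)
macro 4: S0 reads c0=1 → after 2×micro: 1; S1 reads c2=2 → after 3×micro: 4; S2 reads c2=2 → after 1×micro: 3 ⇒ (c0=1, c1=4, c2=3)
macro 5: S0 reads c0=1 → after 2×micro: 1; S1 reads c2=3 → after 3×micro: 4; S2 reads c2=3 → after 1×micro: 0 ⇒ (c0=1, c1=4, c2=0)
macro 6: S0 reads c0=1 → after 2×micro: 1; S1 reads c2=0 → after 3×micro: 5; S2 reads c2=0 → after 1×micro: 2 ⇒ (c0=1, c1=5, c2=2)
macro 7: S0 reads c0=1 → after 2×micro: 1; S1 reads c2=2 → after 3×micro: 4; S2 reads c2=2 → after 1×micro: 3 ⇒ (c0=1, c1=4, c2=3)

c1 at macro-step 2 = 4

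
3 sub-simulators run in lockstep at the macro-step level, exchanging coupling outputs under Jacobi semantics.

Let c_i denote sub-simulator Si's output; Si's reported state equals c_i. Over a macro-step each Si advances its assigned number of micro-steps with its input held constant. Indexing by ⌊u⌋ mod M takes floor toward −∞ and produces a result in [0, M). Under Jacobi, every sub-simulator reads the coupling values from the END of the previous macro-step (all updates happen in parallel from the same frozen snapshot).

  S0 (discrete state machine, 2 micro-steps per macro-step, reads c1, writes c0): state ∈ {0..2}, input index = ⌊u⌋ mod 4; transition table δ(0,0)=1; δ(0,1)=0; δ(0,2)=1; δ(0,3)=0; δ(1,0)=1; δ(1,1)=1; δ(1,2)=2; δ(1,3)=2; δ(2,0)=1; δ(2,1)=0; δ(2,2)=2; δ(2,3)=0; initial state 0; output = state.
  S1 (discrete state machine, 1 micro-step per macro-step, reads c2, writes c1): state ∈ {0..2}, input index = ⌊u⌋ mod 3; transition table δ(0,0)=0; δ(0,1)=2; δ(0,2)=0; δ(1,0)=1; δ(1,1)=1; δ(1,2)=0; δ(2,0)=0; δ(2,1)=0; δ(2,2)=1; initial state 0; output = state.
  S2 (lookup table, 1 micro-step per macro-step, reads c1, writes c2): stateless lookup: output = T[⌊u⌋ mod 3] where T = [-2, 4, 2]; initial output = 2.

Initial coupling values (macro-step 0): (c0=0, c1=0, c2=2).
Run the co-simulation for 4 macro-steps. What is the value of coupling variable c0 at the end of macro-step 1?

c0 at macro-step 1 = 1

macro 1: S0 reads c1=0 → after 2×micro: 1; S1 reads c2=2 → after 1×micro: 0; S2 reads c1=0 → after 1×micro: -2 ⇒ (c0=1, c1=0, c2=-2)
macro 2: S0 reads c1=0 → after 2×micro: 1; S1 reads c2=-2 → after 1×micro: 2; S2 reads c1=0 → after 1×micro: -2 ⇒ (c0=1, c1=2, c2=-2)
macro 3: S0 reads c1=2 → after 2×micro: 2; S1 reads c2=-2 → after 1×micro: 0; S2 reads c1=2 → after 1×micro: 2 ⇒ (c0=2, c1=0, c2=2)
macro 4: S0 reads c1=0 → after 2×micro: 1; S1 reads c2=2 → after 1×micro: 0; S2 reads c1=0 → after 1×micro: -2 ⇒ (c0=1, c1=0, c2=-2)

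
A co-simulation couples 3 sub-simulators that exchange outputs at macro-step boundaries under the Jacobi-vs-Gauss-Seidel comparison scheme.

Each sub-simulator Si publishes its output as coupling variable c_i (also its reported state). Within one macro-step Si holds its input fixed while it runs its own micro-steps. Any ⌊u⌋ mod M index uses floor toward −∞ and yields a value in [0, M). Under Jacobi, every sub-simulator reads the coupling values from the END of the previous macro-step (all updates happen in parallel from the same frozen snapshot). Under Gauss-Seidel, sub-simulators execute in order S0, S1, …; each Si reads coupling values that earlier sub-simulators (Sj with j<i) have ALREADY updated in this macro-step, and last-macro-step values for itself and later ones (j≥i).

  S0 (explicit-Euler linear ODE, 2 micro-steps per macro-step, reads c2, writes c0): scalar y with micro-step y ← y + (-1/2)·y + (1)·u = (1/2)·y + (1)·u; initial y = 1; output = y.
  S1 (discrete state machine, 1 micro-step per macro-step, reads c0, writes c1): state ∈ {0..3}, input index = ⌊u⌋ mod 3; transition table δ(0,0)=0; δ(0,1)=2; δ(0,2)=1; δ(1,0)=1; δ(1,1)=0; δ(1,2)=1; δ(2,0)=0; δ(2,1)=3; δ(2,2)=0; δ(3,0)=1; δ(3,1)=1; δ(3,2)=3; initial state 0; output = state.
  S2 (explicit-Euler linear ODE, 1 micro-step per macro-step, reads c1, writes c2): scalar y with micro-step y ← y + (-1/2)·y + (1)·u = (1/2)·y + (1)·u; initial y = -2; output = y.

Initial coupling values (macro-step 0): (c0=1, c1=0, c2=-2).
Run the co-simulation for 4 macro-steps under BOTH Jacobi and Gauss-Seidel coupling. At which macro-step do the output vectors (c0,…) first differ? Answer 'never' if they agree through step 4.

[Jacobi] macro 1: S0 reads c2=-2 → after 2×micro: -11/4; S1 reads c0=1 → after 1×micro: 2; S2 reads c1=0 → after 1×micro: -1 ⇒ (c0=-11/4, c1=2, c2=-1)
[Jacobi] macro 2: S0 reads c2=-1 → after 2×micro: -35/16; S1 reads c0=-11/4 → after 1×micro: 0; S2 reads c1=2 → after 1×micro: 3/2 ⇒ (c0=-35/16, c1=0, c2=3/2)
[Jacobi] macro 3: S0 reads c2=3/2 → after 2×micro: 109/64; S1 reads c0=-35/16 → after 1×micro: 0; S2 reads c1=0 → after 1×micro: 3/4 ⇒ (c0=109/64, c1=0, c2=3/4)
[Jacobi] macro 4: S0 reads c2=3/4 → after 2×micro: 397/256; S1 reads c0=109/64 → after 1×micro: 2; S2 reads c1=0 → after 1×micro: 3/8 ⇒ (c0=397/256, c1=2, c2=3/8)
[Gauss-Seidel] macro 1: S0 reads c2=-2 → after 2×micro: -11/4; S1 reads c0=-11/4 → after 1×micro: 0; S2 reads c1=0 → after 1×micro: -1 ⇒ (c0=-11/4, c1=0, c2=-1)
[Gauss-Seidel] macro 2: S0 reads c2=-1 → after 2×micro: -35/16; S1 reads c0=-35/16 → after 1×micro: 0; S2 reads c1=0 → after 1×micro: -1/2 ⇒ (c0=-35/16, c1=0, c2=-1/2)
[Gauss-Seidel] macro 3: S0 reads c2=-1/2 → after 2×micro: -83/64; S1 reads c0=-83/64 → after 1×micro: 2; S2 reads c1=2 → after 1×micro: 7/4 ⇒ (c0=-83/64, c1=2, c2=7/4)
[Gauss-Seidel] macro 4: S0 reads c2=7/4 → after 2×micro: 589/256; S1 reads c0=589/256 → after 1×micro: 0; S2 reads c1=0 → after 1×micro: 7/8 ⇒ (c0=589/256, c1=0, c2=7/8)

first divergence at macro-step: 1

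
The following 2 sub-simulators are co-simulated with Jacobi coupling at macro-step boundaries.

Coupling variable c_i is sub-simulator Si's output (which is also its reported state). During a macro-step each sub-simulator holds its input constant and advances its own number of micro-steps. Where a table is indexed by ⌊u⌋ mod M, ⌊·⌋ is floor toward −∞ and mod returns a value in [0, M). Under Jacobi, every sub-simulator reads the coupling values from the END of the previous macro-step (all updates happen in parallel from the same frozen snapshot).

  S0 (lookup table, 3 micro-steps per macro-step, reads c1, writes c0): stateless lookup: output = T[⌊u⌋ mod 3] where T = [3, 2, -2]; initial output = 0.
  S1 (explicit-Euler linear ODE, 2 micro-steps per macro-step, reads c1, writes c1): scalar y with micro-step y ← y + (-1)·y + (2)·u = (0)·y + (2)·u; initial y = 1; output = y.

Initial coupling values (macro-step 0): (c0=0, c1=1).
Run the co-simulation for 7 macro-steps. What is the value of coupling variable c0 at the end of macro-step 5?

macro 1: S0 reads c1=1 → after 3×micro: 2; S1 reads c1=1 → after 2×micro: 2 ⇒ (c0=2, c1=2)
macro 2: S0 reads c1=2 → after 3×micro: -2; S1 reads c1=2 → after 2×micro: 4 ⇒ (c0=-2, c1=4)
macro 3: S0 reads c1=4 → after 3×micro: 2; S1 reads c1=4 → after 2×micro: 8 ⇒ (c0=2, c1=8)
macro 4: S0 reads c1=8 → after 3×micro: -2; S1 reads c1=8 → after 2×micro: 16 ⇒ (c0=-2, c1=16)
macro 5: S0 reads c1=16 → after 3×micro: 2; S1 reads c1=16 → after 2×micro: 32 ⇒ (c0=2, c1=32)
macro 6: S0 reads c1=32 → after 3×micro: -2; S1 reads c1=32 → after 2×micro: 64 ⇒ (c0=-2, c1=64)
macro 7: S0 reads c1=64 → after 3×micro: 2; S1 reads c1=64 → after 2×micro: 128 ⇒ (c0=2, c1=128)

c0 at macro-step 5 = 2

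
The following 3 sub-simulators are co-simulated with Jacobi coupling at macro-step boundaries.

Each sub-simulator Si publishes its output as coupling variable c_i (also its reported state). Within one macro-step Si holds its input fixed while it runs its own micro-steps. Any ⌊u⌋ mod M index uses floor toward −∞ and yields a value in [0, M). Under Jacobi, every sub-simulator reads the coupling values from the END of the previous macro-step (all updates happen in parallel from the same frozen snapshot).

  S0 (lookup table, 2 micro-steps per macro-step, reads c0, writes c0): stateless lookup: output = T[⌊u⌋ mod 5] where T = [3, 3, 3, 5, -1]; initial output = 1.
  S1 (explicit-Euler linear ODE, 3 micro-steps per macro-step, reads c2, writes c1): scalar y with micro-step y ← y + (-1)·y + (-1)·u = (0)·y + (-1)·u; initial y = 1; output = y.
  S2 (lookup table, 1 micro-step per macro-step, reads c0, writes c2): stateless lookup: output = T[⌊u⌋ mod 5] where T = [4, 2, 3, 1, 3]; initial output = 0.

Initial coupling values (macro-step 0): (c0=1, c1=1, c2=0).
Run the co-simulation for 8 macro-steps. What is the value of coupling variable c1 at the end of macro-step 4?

c1 at macro-step 4 = -4

macro 1: S0 reads c0=1 → after 2×micro: 3; S1 reads c2=0 → after 3×micro: 0; S2 reads c0=1 → after 1×micro: 2 ⇒ (c0=3, c1=0, c2=2)
macro 2: S0 reads c0=3 → after 2×micro: 5; S1 reads c2=2 → after 3×micro: -2; S2 reads c0=3 → after 1×micro: 1 ⇒ (c0=5, c1=-2, c2=1)
macro 3: S0 reads c0=5 → after 2×micro: 3; S1 reads c2=1 → after 3×micro: -1; S2 reads c0=5 → after 1×micro: 4 ⇒ (c0=3, c1=-1, c2=4)
macro 4: S0 reads c0=3 → after 2×micro: 5; S1 reads c2=4 → after 3×micro: -4; S2 reads c0=3 → after 1×micro: 1 ⇒ (c0=5, c1=-4, c2=1)
macro 5: S0 reads c0=5 → after 2×micro: 3; S1 reads c2=1 → after 3×micro: -1; S2 reads c0=5 → after 1×micro: 4 ⇒ (c0=3, c1=-1, c2=4)
macro 6: S0 reads c0=3 → after 2×micro: 5; S1 reads c2=4 → after 3×micro: -4; S2 reads c0=3 → after 1×micro: 1 ⇒ (c0=5, c1=-4, c2=1)
macro 7: S0 reads c0=5 → after 2×micro: 3; S1 reads c2=1 → after 3×micro: -1; S2 reads c0=5 → after 1×micro: 4 ⇒ (c0=3, c1=-1, c2=4)
macro 8: S0 reads c0=3 → after 2×micro: 5; S1 reads c2=4 → after 3×micro: -4; S2 reads c0=3 → after 1×micro: 1 ⇒ (c0=5, c1=-4, c2=1)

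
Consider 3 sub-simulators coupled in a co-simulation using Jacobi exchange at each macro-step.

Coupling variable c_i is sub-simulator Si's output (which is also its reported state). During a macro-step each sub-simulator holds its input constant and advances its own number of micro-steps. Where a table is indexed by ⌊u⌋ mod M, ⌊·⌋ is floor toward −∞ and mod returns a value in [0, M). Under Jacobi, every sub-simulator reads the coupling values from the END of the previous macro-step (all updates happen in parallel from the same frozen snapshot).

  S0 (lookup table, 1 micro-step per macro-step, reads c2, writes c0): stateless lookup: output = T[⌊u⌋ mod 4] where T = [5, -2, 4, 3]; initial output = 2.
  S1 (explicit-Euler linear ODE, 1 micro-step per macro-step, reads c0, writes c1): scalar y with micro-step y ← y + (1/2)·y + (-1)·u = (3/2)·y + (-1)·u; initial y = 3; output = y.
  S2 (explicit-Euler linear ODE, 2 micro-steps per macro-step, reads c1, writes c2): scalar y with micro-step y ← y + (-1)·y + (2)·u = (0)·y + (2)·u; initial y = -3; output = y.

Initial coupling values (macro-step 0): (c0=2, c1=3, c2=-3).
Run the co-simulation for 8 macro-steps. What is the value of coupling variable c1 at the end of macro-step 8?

macro 1: S0 reads c2=-3 → after 1×micro: -2; S1 reads c0=2 → after 1×micro: 5/2; S2 reads c1=3 → after 2×micro: 6 ⇒ (c0=-2, c1=5/2, c2=6)
macro 2: S0 reads c2=6 → after 1×micro: 4; S1 reads c0=-2 → after 1×micro: 23/4; S2 reads c1=5/2 → after 2×micro: 5 ⇒ (c0=4, c1=23/4, c2=5)
macro 3: S0 reads c2=5 → after 1×micro: -2; S1 reads c0=4 → after 1×micro: 37/8; S2 reads c1=23/4 → after 2×micro: 23/2 ⇒ (c0=-2, c1=37/8, c2=23/2)
macro 4: S0 reads c2=23/2 → after 1×micro: 3; S1 reads c0=-2 → after 1×micro: 143/16; S2 reads c1=37/8 → after 2×micro: 37/4 ⇒ (c0=3, c1=143/16, c2=37/4)
macro 5: S0 reads c2=37/4 → after 1×micro: -2; S1 reads c0=3 → after 1×micro: 333/32; S2 reads c1=143/16 → after 2×micro: 143/8 ⇒ (c0=-2, c1=333/32, c2=143/8)
macro 6: S0 reads c2=143/8 → after 1×micro: -2; S1 reads c0=-2 → after 1×micro: 1127/64; S2 reads c1=333/32 → after 2×micro: 333/16 ⇒ (c0=-2, c1=1127/64, c2=333/16)
macro 7: S0 reads c2=333/16 → after 1×micro: 5; S1 reads c0=-2 → after 1×micro: 3637/128; S2 reads c1=1127/64 → after 2×micro: 1127/32 ⇒ (c0=5, c1=3637/128, c2=1127/32)
macro 8: S0 reads c2=1127/32 → after 1×micro: 3; S1 reads c0=5 → after 1×micro: 9631/256; S2 reads c1=3637/128 → after 2×micro: 3637/64 ⇒ (c0=3, c1=9631/256, c2=3637/64)

c1 at macro-step 8 = 9631/256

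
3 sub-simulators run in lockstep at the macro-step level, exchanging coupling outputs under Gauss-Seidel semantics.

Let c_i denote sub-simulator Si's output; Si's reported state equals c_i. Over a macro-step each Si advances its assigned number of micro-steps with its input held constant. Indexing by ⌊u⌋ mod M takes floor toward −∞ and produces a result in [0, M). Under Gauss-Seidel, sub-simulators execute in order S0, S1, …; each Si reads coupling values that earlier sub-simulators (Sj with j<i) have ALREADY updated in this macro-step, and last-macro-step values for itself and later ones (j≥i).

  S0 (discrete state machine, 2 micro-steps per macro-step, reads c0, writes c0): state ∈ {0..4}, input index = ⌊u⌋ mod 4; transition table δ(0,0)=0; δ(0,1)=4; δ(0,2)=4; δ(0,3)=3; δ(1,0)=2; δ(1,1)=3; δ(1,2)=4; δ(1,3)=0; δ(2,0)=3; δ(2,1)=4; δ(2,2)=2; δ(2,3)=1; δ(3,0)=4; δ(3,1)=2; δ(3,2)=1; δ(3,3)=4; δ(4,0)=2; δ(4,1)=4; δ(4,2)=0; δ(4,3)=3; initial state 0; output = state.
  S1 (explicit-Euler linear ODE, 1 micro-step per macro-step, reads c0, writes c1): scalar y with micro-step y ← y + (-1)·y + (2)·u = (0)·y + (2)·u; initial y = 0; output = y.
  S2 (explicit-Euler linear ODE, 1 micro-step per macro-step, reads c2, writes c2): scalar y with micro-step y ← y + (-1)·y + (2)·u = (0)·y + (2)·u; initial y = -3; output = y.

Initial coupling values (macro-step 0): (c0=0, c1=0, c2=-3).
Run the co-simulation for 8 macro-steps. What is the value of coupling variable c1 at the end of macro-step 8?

c1 at macro-step 8 = 0

macro 1: S0 reads c0=0 → after 2×micro: 0; S1 reads c0=0 → after 1×micro: 0; S2 reads c2=-3 → after 1×micro: -6 ⇒ (c0=0, c1=0, c2=-6)
macro 2: S0 reads c0=0 → after 2×micro: 0; S1 reads c0=0 → after 1×micro: 0; S2 reads c2=-6 → after 1×micro: -12 ⇒ (c0=0, c1=0, c2=-12)
macro 3: S0 reads c0=0 → after 2×micro: 0; S1 reads c0=0 → after 1×micro: 0; S2 reads c2=-12 → after 1×micro: -24 ⇒ (c0=0, c1=0, c2=-24)
macro 4: S0 reads c0=0 → after 2×micro: 0; S1 reads c0=0 → after 1×micro: 0; S2 reads c2=-24 → after 1×micro: -48 ⇒ (c0=0, c1=0, c2=-48)
macro 5: S0 reads c0=0 → after 2×micro: 0; S1 reads c0=0 → after 1×micro: 0; S2 reads c2=-48 → after 1×micro: -96 ⇒ (c0=0, c1=0, c2=-96)
macro 6: S0 reads c0=0 → after 2×micro: 0; S1 reads c0=0 → after 1×micro: 0; S2 reads c2=-96 → after 1×micro: -192 ⇒ (c0=0, c1=0, c2=-192)
macro 7: S0 reads c0=0 → after 2×micro: 0; S1 reads c0=0 → after 1×micro: 0; S2 reads c2=-192 → after 1×micro: -384 ⇒ (c0=0, c1=0, c2=-384)
macro 8: S0 reads c0=0 → after 2×micro: 0; S1 reads c0=0 → after 1×micro: 0; S2 reads c2=-384 → after 1×micro: -768 ⇒ (c0=0, c1=0, c2=-768)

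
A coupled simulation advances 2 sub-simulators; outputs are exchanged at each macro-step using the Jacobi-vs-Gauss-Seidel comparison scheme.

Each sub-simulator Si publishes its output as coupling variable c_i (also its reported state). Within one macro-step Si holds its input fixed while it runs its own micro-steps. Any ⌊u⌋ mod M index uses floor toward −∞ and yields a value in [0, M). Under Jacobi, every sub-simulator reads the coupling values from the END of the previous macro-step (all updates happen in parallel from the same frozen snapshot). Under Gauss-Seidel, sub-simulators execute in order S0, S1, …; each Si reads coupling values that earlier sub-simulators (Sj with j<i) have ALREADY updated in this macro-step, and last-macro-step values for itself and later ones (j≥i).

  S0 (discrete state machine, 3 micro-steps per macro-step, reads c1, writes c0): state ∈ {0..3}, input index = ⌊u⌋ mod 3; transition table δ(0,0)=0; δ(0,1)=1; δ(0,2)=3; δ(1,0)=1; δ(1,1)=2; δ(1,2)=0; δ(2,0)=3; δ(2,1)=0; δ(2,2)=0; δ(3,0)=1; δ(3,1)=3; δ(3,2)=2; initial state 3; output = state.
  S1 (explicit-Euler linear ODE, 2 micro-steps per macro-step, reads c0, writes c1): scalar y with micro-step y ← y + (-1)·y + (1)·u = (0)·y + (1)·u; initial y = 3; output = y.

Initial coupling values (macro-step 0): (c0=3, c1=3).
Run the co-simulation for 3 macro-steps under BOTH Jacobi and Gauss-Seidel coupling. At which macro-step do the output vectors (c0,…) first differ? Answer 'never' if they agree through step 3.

first divergence at macro-step: 1

[Jacobi] macro 1: S0 reads c1=3 → after 3×micro: 1; S1 reads c0=3 → after 2×micro: 3 ⇒ (c0=1, c1=3)
[Jacobi] macro 2: S0 reads c1=3 → after 3×micro: 1; S1 reads c0=1 → after 2×micro: 1 ⇒ (c0=1, c1=1)
[Jacobi] macro 3: S0 reads c1=1 → after 3×micro: 1; S1 reads c0=1 → after 2×micro: 1 ⇒ (c0=1, c1=1)
[Gauss-Seidel] macro 1: S0 reads c1=3 → after 3×micro: 1; S1 reads c0=1 → after 2×micro: 1 ⇒ (c0=1, c1=1)
[Gauss-Seidel] macro 2: S0 reads c1=1 → after 3×micro: 1; S1 reads c0=1 → after 2×micro: 1 ⇒ (c0=1, c1=1)
[Gauss-Seidel] macro 3: S0 reads c1=1 → after 3×micro: 1; S1 reads c0=1 → after 2×micro: 1 ⇒ (c0=1, c1=1)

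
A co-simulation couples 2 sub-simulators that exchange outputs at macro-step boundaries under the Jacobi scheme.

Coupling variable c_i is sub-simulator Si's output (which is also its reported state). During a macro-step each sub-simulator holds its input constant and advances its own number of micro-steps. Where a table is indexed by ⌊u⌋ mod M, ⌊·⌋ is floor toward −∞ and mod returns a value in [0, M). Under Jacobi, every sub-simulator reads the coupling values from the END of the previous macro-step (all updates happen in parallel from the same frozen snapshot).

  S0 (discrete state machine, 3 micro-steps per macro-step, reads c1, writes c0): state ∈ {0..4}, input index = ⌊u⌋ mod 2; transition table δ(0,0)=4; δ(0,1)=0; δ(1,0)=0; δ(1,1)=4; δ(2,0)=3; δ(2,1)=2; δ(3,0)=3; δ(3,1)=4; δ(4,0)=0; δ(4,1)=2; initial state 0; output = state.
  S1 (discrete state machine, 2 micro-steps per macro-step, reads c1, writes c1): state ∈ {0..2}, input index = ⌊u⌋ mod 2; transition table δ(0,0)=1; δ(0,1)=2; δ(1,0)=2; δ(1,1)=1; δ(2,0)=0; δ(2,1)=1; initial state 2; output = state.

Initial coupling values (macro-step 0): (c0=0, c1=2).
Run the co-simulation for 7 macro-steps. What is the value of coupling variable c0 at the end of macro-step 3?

macro 1: S0 reads c1=2 → after 3×micro: 4; S1 reads c1=2 → after 2×micro: 1 ⇒ (c0=4, c1=1)
macro 2: S0 reads c1=1 → after 3×micro: 2; S1 reads c1=1 → after 2×micro: 1 ⇒ (c0=2, c1=1)
macro 3: S0 reads c1=1 → after 3×micro: 2; S1 reads c1=1 → after 2×micro: 1 ⇒ (c0=2, c1=1)
macro 4: S0 reads c1=1 → after 3×micro: 2; S1 reads c1=1 → after 2×micro: 1 ⇒ (c0=2, c1=1)
macro 5: S0 reads c1=1 → after 3×micro: 2; S1 reads c1=1 → after 2×micro: 1 ⇒ (c0=2, c1=1)
macro 6: S0 reads c1=1 → after 3×micro: 2; S1 reads c1=1 → after 2×micro: 1 ⇒ (c0=2, c1=1)
macro 7: S0 reads c1=1 → after 3×micro: 2; S1 reads c1=1 → after 2×micro: 1 ⇒ (c0=2, c1=1)

c0 at macro-step 3 = 2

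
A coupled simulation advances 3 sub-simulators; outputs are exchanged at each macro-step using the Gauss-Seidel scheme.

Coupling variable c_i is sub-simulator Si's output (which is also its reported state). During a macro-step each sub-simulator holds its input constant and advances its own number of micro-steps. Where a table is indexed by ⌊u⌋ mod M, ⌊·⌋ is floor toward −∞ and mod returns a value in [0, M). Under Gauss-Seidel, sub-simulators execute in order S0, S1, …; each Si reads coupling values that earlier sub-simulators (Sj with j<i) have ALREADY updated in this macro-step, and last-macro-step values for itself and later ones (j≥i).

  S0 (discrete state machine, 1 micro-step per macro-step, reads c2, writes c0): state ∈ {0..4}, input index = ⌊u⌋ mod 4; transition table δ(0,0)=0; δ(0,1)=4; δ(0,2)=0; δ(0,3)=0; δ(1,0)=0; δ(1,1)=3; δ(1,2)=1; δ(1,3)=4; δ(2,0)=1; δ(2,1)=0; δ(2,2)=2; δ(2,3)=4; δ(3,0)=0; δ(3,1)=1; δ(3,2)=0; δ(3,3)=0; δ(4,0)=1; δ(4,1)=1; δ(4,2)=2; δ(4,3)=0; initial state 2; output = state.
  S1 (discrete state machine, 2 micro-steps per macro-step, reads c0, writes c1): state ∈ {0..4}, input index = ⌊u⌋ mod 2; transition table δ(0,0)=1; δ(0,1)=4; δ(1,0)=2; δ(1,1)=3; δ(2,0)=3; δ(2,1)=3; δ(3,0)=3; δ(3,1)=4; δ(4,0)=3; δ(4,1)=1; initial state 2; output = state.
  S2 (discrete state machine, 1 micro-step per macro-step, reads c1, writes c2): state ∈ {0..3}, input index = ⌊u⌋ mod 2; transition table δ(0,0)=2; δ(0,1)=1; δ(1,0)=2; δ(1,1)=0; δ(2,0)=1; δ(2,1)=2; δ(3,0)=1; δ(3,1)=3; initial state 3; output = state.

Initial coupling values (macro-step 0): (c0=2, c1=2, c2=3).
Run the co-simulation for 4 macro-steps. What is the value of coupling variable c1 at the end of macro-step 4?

macro 1: S0 reads c2=3 → after 1×micro: 4; S1 reads c0=4 → after 2×micro: 3; S2 reads c1=3 → after 1×micro: 3 ⇒ (c0=4, c1=3, c2=3)
macro 2: S0 reads c2=3 → after 1×micro: 0; S1 reads c0=0 → after 2×micro: 3; S2 reads c1=3 → after 1×micro: 3 ⇒ (c0=0, c1=3, c2=3)
macro 3: S0 reads c2=3 → after 1×micro: 0; S1 reads c0=0 → after 2×micro: 3; S2 reads c1=3 → after 1×micro: 3 ⇒ (c0=0, c1=3, c2=3)
macro 4: S0 reads c2=3 → after 1×micro: 0; S1 reads c0=0 → after 2×micro: 3; S2 reads c1=3 → after 1×micro: 3 ⇒ (c0=0, c1=3, c2=3)

c1 at macro-step 4 = 3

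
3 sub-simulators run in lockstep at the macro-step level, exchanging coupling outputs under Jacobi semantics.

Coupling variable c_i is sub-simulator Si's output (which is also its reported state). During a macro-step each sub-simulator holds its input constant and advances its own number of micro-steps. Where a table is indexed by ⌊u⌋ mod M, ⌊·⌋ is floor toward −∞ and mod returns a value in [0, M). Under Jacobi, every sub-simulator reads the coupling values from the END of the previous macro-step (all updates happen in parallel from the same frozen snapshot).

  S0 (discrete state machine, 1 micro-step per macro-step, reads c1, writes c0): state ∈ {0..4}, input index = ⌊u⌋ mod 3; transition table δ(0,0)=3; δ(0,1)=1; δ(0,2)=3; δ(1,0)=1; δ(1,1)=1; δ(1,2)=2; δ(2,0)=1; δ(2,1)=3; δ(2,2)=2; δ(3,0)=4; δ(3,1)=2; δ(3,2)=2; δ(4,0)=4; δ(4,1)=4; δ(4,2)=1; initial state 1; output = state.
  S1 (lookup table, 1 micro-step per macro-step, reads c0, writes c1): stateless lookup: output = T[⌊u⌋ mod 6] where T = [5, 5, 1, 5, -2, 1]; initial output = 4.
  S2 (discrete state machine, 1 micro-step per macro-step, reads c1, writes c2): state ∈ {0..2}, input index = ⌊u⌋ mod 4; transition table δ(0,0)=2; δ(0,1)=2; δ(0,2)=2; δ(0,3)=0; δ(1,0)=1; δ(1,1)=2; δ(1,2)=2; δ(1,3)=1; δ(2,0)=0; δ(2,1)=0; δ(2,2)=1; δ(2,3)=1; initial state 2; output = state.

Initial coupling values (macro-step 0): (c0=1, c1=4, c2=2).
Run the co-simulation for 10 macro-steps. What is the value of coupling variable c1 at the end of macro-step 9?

c1 at macro-step 9 = 1

macro 1: S0 reads c1=4 → after 1×micro: 1; S1 reads c0=1 → after 1×micro: 5; S2 reads c1=4 → after 1×micro: 0 ⇒ (c0=1, c1=5, c2=0)
macro 2: S0 reads c1=5 → after 1×micro: 2; S1 reads c0=1 → after 1×micro: 5; S2 reads c1=5 → after 1×micro: 2 ⇒ (c0=2, c1=5, c2=2)
macro 3: S0 reads c1=5 → after 1×micro: 2; S1 reads c0=2 → after 1×micro: 1; S2 reads c1=5 → after 1×micro: 0 ⇒ (c0=2, c1=1, c2=0)
macro 4: S0 reads c1=1 → after 1×micro: 3; S1 reads c0=2 → after 1×micro: 1; S2 reads c1=1 → after 1×micro: 2 ⇒ (c0=3, c1=1, c2=2)
macro 5: S0 reads c1=1 → after 1×micro: 2; S1 reads c0=3 → after 1×micro: 5; S2 reads c1=1 → after 1×micro: 0 ⇒ (c0=2, c1=5, c2=0)
macro 6: S0 reads c1=5 → after 1×micro: 2; S1 reads c0=2 → after 1×micro: 1; S2 reads c1=5 → after 1×micro: 2 ⇒ (c0=2, c1=1, c2=2)
macro 7: S0 reads c1=1 → after 1×micro: 3; S1 reads c0=2 → after 1×micro: 1; S2 reads c1=1 → after 1×micro: 0 ⇒ (c0=3, c1=1, c2=0)
macro 8: S0 reads c1=1 → after 1×micro: 2; S1 reads c0=3 → after 1×micro: 5; S2 reads c1=1 → after 1×micro: 2 ⇒ (c0=2, c1=5, c2=2)
macro 9: S0 reads c1=5 → after 1×micro: 2; S1 reads c0=2 → after 1×micro: 1; S2 reads c1=5 → after 1×micro: 0 ⇒ (c0=2, c1=1, c2=0)
macro 10: S0 reads c1=1 → after 1×micro: 3; S1 reads c0=2 → after 1×micro: 1; S2 reads c1=1 → after 1×micro: 2 ⇒ (c0=3, c1=1, c2=2)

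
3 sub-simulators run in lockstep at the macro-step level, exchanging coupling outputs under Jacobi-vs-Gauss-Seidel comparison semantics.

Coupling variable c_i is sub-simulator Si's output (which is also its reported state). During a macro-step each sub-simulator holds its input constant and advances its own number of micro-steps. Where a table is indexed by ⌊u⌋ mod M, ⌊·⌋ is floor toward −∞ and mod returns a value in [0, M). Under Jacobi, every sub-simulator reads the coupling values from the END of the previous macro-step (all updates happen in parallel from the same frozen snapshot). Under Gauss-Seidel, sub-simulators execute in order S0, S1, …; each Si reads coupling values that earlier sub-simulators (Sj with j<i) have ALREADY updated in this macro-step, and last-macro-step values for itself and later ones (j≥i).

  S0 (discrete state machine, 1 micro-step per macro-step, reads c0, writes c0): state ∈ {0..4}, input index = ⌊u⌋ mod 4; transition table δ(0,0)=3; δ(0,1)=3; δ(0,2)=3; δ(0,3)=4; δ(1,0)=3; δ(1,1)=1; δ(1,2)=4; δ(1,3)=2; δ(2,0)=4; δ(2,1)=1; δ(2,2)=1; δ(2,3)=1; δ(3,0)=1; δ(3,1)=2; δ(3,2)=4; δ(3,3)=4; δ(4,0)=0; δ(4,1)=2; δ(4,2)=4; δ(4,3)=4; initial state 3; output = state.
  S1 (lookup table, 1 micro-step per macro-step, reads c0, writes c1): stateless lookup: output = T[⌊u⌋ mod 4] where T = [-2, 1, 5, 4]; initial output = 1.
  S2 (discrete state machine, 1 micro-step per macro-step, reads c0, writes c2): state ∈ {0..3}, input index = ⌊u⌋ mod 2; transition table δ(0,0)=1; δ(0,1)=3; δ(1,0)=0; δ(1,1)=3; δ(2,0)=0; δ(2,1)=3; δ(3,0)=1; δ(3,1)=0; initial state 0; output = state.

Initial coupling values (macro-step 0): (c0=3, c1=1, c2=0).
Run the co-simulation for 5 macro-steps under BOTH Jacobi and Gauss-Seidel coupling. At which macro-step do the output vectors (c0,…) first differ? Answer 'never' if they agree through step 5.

[Jacobi] macro 1: S0 reads c0=3 → after 1×micro: 4; S1 reads c0=3 → after 1×micro: 4; S2 reads c0=3 → after 1×micro: 3 ⇒ (c0=4, c1=4, c2=3)
[Jacobi] macro 2: S0 reads c0=4 → after 1×micro: 0; S1 reads c0=4 → after 1×micro: -2; S2 reads c0=4 → after 1×micro: 1 ⇒ (c0=0, c1=-2, c2=1)
[Jacobi] macro 3: S0 reads c0=0 → after 1×micro: 3; S1 reads c0=0 → after 1×micro: -2; S2 reads c0=0 → after 1×micro: 0 ⇒ (c0=3, c1=-2, c2=0)
[Jacobi] macro 4: S0 reads c0=3 → after 1×micro: 4; S1 reads c0=3 → after 1×micro: 4; S2 reads c0=3 → after 1×micro: 3 ⇒ (c0=4, c1=4, c2=3)
[Jacobi] macro 5: S0 reads c0=4 → after 1×micro: 0; S1 reads c0=4 → after 1×micro: -2; S2 reads c0=4 → after 1×micro: 1 ⇒ (c0=0, c1=-2, c2=1)
[Gauss-Seidel] macro 1: S0 reads c0=3 → after 1×micro: 4; S1 reads c0=4 → after 1×micro: -2; S2 reads c0=4 → after 1×micro: 1 ⇒ (c0=4, c1=-2, c2=1)
[Gauss-Seidel] macro 2: S0 reads c0=4 → after 1×micro: 0; S1 reads c0=0 → after 1×micro: -2; S2 reads c0=0 → after 1×micro: 0 ⇒ (c0=0, c1=-2, c2=0)
[Gauss-Seidel] macro 3: S0 reads c0=0 → after 1×micro: 3; S1 reads c0=3 → after 1×micro: 4; S2 reads c0=3 → after 1×micro: 3 ⇒ (c0=3, c1=4, c2=3)
[Gauss-Seidel] macro 4: S0 reads c0=3 → after 1×micro: 4; S1 reads c0=4 → after 1×micro: -2; S2 reads c0=4 → after 1×micro: 1 ⇒ (c0=4, c1=-2, c2=1)
[Gauss-Seidel] macro 5: S0 reads c0=4 → after 1×micro: 0; S1 reads c0=0 → after 1×micro: -2; S2 reads c0=0 → after 1×micro: 0 ⇒ (c0=0, c1=-2, c2=0)

first divergence at macro-step: 1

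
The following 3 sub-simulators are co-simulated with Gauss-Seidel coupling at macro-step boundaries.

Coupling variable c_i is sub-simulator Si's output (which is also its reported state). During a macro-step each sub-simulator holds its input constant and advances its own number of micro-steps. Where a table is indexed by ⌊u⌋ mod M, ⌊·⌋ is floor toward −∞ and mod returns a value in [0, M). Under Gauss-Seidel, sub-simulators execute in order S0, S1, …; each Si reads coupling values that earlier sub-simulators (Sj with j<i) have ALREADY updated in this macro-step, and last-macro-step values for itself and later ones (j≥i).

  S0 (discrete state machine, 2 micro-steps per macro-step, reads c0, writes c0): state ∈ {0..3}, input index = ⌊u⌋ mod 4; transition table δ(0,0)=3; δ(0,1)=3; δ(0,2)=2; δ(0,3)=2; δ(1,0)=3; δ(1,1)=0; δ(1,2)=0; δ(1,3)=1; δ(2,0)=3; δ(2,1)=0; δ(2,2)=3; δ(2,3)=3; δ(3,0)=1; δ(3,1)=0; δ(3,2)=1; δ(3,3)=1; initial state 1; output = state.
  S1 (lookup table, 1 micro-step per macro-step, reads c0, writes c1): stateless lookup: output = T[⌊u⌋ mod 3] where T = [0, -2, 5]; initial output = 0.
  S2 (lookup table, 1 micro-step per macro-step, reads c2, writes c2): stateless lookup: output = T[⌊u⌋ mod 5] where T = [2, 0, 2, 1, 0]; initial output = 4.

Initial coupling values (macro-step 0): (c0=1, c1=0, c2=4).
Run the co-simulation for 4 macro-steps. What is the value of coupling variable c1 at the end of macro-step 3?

macro 1: S0 reads c0=1 → after 2×micro: 3; S1 reads c0=3 → after 1×micro: 0; S2 reads c2=4 → after 1×micro: 0 ⇒ (c0=3, c1=0, c2=0)
macro 2: S0 reads c0=3 → after 2×micro: 1; S1 reads c0=1 → after 1×micro: -2; S2 reads c2=0 → after 1×micro: 2 ⇒ (c0=1, c1=-2, c2=2)
macro 3: S0 reads c0=1 → after 2×micro: 3; S1 reads c0=3 → after 1×micro: 0; S2 reads c2=2 → after 1×micro: 2 ⇒ (c0=3, c1=0, c2=2)
macro 4: S0 reads c0=3 → after 2×micro: 1; S1 reads c0=1 → after 1×micro: -2; S2 reads c2=2 → after 1×micro: 2 ⇒ (c0=1, c1=-2, c2=2)

c1 at macro-step 3 = 0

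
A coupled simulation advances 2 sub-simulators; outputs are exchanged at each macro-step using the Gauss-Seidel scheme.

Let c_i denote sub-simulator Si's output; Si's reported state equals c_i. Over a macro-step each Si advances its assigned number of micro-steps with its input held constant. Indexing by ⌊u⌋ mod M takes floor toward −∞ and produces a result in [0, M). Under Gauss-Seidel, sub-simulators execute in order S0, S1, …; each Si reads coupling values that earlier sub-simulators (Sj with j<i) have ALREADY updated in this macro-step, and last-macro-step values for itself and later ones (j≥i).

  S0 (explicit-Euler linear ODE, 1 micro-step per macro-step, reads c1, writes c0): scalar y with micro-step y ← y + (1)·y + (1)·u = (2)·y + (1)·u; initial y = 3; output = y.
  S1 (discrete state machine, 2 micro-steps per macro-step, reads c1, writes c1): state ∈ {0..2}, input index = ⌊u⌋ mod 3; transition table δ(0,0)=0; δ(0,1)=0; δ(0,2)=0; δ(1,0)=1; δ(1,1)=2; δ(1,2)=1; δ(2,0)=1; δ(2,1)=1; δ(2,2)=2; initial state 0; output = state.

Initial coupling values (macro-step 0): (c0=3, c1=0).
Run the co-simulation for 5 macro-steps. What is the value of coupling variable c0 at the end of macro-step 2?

macro 1: S0 reads c1=0 → after 1×micro: 6; S1 reads c1=0 → after 2×micro: 0 ⇒ (c0=6, c1=0)
macro 2: S0 reads c1=0 → after 1×micro: 12; S1 reads c1=0 → after 2×micro: 0 ⇒ (c0=12, c1=0)
macro 3: S0 reads c1=0 → after 1×micro: 24; S1 reads c1=0 → after 2×micro: 0 ⇒ (c0=24, c1=0)
macro 4: S0 reads c1=0 → after 1×micro: 48; S1 reads c1=0 → after 2×micro: 0 ⇒ (c0=48, c1=0)
macro 5: S0 reads c1=0 → after 1×micro: 96; S1 reads c1=0 → after 2×micro: 0 ⇒ (c0=96, c1=0)

c0 at macro-step 2 = 12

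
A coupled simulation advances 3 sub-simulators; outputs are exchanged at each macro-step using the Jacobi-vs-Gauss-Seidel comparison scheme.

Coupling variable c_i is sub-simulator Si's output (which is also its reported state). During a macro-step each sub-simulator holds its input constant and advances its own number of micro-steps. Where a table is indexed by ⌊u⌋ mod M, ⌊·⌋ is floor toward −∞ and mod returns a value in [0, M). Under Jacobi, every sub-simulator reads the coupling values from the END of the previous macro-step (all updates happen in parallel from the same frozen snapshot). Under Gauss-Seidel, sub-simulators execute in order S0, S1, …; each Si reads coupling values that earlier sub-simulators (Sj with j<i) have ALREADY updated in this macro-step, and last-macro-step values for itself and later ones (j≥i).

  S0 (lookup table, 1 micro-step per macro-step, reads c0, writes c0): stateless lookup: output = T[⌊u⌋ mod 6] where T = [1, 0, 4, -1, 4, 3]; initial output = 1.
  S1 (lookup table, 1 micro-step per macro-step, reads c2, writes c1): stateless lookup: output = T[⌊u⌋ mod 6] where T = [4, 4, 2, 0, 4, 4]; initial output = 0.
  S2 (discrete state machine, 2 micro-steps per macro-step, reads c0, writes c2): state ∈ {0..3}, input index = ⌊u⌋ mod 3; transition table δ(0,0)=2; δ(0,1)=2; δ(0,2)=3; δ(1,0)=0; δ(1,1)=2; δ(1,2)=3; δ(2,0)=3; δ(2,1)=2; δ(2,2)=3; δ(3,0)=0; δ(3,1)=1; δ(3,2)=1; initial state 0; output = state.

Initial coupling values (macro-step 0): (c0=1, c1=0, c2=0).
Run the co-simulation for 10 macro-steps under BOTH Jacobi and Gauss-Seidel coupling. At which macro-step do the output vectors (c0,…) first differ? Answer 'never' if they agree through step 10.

[Jacobi] macro 1: S0 reads c0=1 → after 1×micro: 0; S1 reads c2=0 → after 1×micro: 4; S2 reads c0=1 → after 2×micro: 2 ⇒ (c0=0, c1=4, c2=2)
[Jacobi] macro 2: S0 reads c0=0 → after 1×micro: 1; S1 reads c2=2 → after 1×micro: 2; S2 reads c0=0 → after 2×micro: 0 ⇒ (c0=1, c1=2, c2=0)
[Jacobi] macro 3: S0 reads c0=1 → after 1×micro: 0; S1 reads c2=0 → after 1×micro: 4; S2 reads c0=1 → after 2×micro: 2 ⇒ (c0=0, c1=4, c2=2)
[Jacobi] macro 4: S0 reads c0=0 → after 1×micro: 1; S1 reads c2=2 → after 1×micro: 2; S2 reads c0=0 → after 2×micro: 0 ⇒ (c0=1, c1=2, c2=0)
[Jacobi] macro 5: S0 reads c0=1 → after 1×micro: 0; S1 reads c2=0 → after 1×micro: 4; S2 reads c0=1 → after 2×micro: 2 ⇒ (c0=0, c1=4, c2=2)
[Jacobi] macro 6: S0 reads c0=0 → after 1×micro: 1; S1 reads c2=2 → after 1×micro: 2; S2 reads c0=0 → after 2×micro: 0 ⇒ (c0=1, c1=2, c2=0)
[Jacobi] macro 7: S0 reads c0=1 → after 1×micro: 0; S1 reads c2=0 → after 1×micro: 4; S2 reads c0=1 → after 2×micro: 2 ⇒ (c0=0, c1=4, c2=2)
[Jacobi] macro 8: S0 reads c0=0 → after 1×micro: 1; S1 reads c2=2 → after 1×micro: 2; S2 reads c0=0 → after 2×micro: 0 ⇒ (c0=1, c1=2, c2=0)
[Jacobi] macro 9: S0 reads c0=1 → after 1×micro: 0; S1 reads c2=0 → after 1×micro: 4; S2 reads c0=1 → after 2×micro: 2 ⇒ (c0=0, c1=4, c2=2)
[Jacobi] macro 10: S0 reads c0=0 → after 1×micro: 1; S1 reads c2=2 → after 1×micro: 2; S2 reads c0=0 → after 2×micro: 0 ⇒ (c0=1, c1=2, c2=0)
[Gauss-Seidel] macro 1: S0 reads c0=1 → after 1×micro: 0; S1 reads c2=0 → after 1×micro: 4; S2 reads c0=0 → after 2×micro: 3 ⇒ (c0=0, c1=4, c2=3)
[Gauss-Seidel] macro 2: S0 reads c0=0 → after 1×micro: 1; S1 reads c2=3 → after 1×micro: 0; S2 reads c0=1 → after 2×micro: 2 ⇒ (c0=1, c1=0, c2=2)
[Gauss-Seidel] macro 3: S0 reads c0=1 → after 1×micro: 0; S1 reads c2=2 → after 1×micro: 2; S2 reads c0=0 → after 2×micro: 0 ⇒ (c0=0, c1=2, c2=0)
[Gauss-Seidel] macro 4: S0 reads c0=0 → after 1×micro: 1; S1 reads c2=0 → after 1×micro: 4; S2 reads c0=1 → after 2×micro: 2 ⇒ (c0=1, c1=4, c2=2)
[Gauss-Seidel] macro 5: S0 reads c0=1 → after 1×micro: 0; S1 reads c2=2 → after 1×micro: 2; S2 reads c0=0 → after 2×micro: 0 ⇒ (c0=0, c1=2, c2=0)
[Gauss-Seidel] macro 6: S0 reads c0=0 → after 1×micro: 1; S1 reads c2=0 → after 1×micro: 4; S2 reads c0=1 → after 2×micro: 2 ⇒ (c0=1, c1=4, c2=2)
[Gauss-Seidel] macro 7: S0 reads c0=1 → after 1×micro: 0; S1 reads c2=2 → after 1×micro: 2; S2 reads c0=0 → after 2×micro: 0 ⇒ (c0=0, c1=2, c2=0)
[Gauss-Seidel] macro 8: S0 reads c0=0 → after 1×micro: 1; S1 reads c2=0 → after 1×micro: 4; S2 reads c0=1 → after 2×micro: 2 ⇒ (c0=1, c1=4, c2=2)
[Gauss-Seidel] macro 9: S0 reads c0=1 → after 1×micro: 0; S1 reads c2=2 → after 1×micro: 2; S2 reads c0=0 → after 2×micro: 0 ⇒ (c0=0, c1=2, c2=0)
[Gauss-Seidel] macro 10: S0 reads c0=0 → after 1×micro: 1; S1 reads c2=0 → after 1×micro: 4; S2 reads c0=1 → after 2×micro: 2 ⇒ (c0=1, c1=4, c2=2)

first divergence at macro-step: 1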